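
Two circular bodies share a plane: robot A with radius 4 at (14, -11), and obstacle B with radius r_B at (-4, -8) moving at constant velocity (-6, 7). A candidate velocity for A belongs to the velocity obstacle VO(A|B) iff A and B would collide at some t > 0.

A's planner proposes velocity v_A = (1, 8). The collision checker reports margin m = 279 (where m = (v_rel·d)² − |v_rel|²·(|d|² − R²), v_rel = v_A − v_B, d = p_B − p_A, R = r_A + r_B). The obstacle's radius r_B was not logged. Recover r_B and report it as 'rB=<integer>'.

m = 279
d = (-18, 3);  v_rel = (7, 1),  |v_rel|² = 50
v_rel×d = (7)·(3) − (1)·(-18) = 39
since m = R²·50 − 39²:  R² = (1521 + 279) / 50 = 36
R = √36 = 6  ⇒  r_B = 6 − 4 = 2

rB=2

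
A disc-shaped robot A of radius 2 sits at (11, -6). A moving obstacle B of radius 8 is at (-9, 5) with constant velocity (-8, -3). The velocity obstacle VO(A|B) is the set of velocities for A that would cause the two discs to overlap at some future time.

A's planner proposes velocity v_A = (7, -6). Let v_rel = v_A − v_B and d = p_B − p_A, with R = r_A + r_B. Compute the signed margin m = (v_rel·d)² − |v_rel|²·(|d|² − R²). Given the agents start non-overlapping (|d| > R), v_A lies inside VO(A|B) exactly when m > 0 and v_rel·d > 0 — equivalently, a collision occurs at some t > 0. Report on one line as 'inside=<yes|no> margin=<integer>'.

d = (-20, 11),  |d|² = 521;  R = 2+8 = 10,  c = 521−10² = 421
v_rel = (15, -3),  |v_rel|² = 234;  v_rel·d = (15)·(-20) + (-3)·(11) = -333
234·t² + 666·t + 421 = 0  ⇒  m = (-333)² − 234·421 = 12375
m = 12375 > 0,  v_rel·d = -333 < 0  ⇒  outside

inside=no margin=12375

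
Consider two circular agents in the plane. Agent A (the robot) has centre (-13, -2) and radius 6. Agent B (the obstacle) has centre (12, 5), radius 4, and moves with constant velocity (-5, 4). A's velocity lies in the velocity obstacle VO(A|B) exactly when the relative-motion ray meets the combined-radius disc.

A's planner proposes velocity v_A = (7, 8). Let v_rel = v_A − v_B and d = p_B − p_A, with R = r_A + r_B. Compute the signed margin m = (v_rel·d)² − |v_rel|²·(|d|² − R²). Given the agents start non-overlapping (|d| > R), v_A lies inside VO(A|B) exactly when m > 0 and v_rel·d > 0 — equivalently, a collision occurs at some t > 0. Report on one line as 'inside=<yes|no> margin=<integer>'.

d = (25, 7),  |d|² = 674;  R = 6+4 = 10,  c = 674−10² = 574
v_rel = (12, 4),  |v_rel|² = 160;  v_rel·d = (12)·(25) + (4)·(7) = 328
160·t² − 656·t + 574 = 0  ⇒  m = 328² − 160·574 = 15744
m = 15744 > 0,  v_rel·d = 328 > 0  ⇒  inside

inside=yes margin=15744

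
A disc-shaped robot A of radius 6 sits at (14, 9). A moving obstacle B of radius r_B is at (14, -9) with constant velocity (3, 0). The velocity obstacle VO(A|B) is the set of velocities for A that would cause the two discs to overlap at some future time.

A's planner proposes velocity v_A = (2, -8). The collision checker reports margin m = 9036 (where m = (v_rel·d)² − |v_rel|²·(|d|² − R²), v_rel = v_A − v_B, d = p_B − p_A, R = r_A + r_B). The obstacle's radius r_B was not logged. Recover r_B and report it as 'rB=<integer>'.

m = 9036
d = (0, -18);  v_rel = (-1, -8),  |v_rel|² = 65
v_rel×d = (-1)·(-18) − (-8)·(0) = 18
since m = R²·65 − 18²:  R² = (324 + 9036) / 65 = 144
R = √144 = 12  ⇒  r_B = 12 − 6 = 6

rB=6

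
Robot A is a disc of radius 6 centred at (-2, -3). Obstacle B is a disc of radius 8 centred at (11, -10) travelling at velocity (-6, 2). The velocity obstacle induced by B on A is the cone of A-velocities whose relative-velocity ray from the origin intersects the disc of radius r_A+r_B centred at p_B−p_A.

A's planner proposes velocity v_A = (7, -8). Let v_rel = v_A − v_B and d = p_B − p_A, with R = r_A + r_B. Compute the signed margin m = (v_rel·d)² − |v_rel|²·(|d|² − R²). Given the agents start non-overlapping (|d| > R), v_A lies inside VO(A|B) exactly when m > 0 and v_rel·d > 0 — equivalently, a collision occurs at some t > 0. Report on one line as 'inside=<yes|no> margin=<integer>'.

d = (13, -7),  |d|² = 218;  R = 6+8 = 14,  c = 218−14² = 22
v_rel = (13, -10),  |v_rel|² = 269;  v_rel·d = (13)·(13) + (-10)·(-7) = 239
269·t² − 478·t + 22 = 0  ⇒  m = 239² − 269·22 = 51203
m = 51203 > 0,  v_rel·d = 239 > 0  ⇒  inside

inside=yes margin=51203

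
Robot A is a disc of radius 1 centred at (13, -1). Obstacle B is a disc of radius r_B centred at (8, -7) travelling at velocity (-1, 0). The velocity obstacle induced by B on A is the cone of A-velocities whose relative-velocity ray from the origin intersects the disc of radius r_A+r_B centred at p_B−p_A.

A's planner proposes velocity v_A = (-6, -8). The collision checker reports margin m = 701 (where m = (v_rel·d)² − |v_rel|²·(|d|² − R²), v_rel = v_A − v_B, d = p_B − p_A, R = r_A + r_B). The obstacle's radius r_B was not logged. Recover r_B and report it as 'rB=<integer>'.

m = 701
d = (-5, -6);  v_rel = (-5, -8),  |v_rel|² = 89
v_rel×d = (-5)·(-6) − (-8)·(-5) = -10
since m = R²·89 − (-10)²:  R² = (100 + 701) / 89 = 9
R = √9 = 3  ⇒  r_B = 3 − 1 = 2

rB=2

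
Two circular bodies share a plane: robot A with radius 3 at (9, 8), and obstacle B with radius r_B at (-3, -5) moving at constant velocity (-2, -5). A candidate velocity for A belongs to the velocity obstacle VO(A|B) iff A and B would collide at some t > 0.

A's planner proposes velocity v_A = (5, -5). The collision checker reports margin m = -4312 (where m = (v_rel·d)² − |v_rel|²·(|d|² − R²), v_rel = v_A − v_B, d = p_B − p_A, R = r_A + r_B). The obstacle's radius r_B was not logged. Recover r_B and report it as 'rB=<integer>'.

m = -4312
d = (-12, -13);  v_rel = (7, 0),  |v_rel|² = 49
v_rel×d = (7)·(-13) − (0)·(-12) = -91
since m = R²·49 − (-91)²:  R² = (8281 + -4312) / 49 = 81
R = √81 = 9  ⇒  r_B = 9 − 3 = 6

rB=6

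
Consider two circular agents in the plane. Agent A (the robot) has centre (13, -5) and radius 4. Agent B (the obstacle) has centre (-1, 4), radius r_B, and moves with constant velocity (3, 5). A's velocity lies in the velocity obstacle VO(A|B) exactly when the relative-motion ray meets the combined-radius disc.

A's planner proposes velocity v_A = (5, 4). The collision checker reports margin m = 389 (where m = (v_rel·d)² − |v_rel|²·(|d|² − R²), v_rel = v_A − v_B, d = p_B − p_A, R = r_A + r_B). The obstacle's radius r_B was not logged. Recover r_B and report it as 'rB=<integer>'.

m = 389
d = (-14, 9);  v_rel = (2, -1),  |v_rel|² = 5
v_rel×d = (2)·(9) − (-1)·(-14) = 4
since m = R²·5 − 4²:  R² = (16 + 389) / 5 = 81
R = √81 = 9  ⇒  r_B = 9 − 4 = 5

rB=5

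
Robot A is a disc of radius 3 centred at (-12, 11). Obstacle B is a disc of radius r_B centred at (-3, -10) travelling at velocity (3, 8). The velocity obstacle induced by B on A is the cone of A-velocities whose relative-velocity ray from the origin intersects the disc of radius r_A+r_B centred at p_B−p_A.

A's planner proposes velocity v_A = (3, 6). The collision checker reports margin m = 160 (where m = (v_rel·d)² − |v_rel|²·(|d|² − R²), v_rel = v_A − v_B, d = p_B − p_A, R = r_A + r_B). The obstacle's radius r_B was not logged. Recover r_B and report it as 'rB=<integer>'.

m = 160
d = (9, -21);  v_rel = (0, -2),  |v_rel|² = 4
v_rel×d = (0)·(-21) − (-2)·(9) = 18
since m = R²·4 − 18²:  R² = (324 + 160) / 4 = 121
R = √121 = 11  ⇒  r_B = 11 − 3 = 8

rB=8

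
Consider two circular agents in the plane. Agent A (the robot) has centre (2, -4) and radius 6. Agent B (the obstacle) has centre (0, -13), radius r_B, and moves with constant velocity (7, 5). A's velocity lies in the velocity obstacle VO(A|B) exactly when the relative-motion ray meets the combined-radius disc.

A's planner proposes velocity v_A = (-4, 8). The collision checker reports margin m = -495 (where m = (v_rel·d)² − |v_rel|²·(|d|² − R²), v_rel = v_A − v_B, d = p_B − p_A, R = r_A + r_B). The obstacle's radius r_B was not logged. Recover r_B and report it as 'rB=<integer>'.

m = -495
d = (-2, -9);  v_rel = (-11, 3),  |v_rel|² = 130
v_rel×d = (-11)·(-9) − (3)·(-2) = 105
since m = R²·130 − 105²:  R² = (11025 + -495) / 130 = 81
R = √81 = 9  ⇒  r_B = 9 − 6 = 3

rB=3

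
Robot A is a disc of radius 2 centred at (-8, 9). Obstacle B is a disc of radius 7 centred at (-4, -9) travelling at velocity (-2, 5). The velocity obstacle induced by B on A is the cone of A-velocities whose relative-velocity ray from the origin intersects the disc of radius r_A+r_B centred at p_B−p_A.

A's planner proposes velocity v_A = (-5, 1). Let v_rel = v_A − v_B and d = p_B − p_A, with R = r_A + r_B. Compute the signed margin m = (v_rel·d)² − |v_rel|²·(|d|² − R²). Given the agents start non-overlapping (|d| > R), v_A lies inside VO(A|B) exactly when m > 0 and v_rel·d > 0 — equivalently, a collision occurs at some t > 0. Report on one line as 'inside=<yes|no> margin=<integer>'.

d = (4, -18),  |d|² = 340;  R = 2+7 = 9,  c = 340−9² = 259
v_rel = (-3, -4),  |v_rel|² = 25;  v_rel·d = (-3)·(4) + (-4)·(-18) = 60
25·t² − 120·t + 259 = 0  ⇒  m = 60² − 25·259 = -2875
m = -2875 < 0,  v_rel·d = 60 > 0  ⇒  outside

inside=no margin=-2875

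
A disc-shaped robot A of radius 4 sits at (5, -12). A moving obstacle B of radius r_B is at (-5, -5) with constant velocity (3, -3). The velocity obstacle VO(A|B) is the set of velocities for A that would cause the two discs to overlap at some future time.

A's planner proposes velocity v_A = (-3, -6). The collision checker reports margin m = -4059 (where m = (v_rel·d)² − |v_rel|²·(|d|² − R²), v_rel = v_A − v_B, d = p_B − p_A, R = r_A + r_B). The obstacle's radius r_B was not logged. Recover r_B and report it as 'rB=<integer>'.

m = -4059
d = (-10, 7);  v_rel = (-6, -3),  |v_rel|² = 45
v_rel×d = (-6)·(7) − (-3)·(-10) = -72
since m = R²·45 − (-72)²:  R² = (5184 + -4059) / 45 = 25
R = √25 = 5  ⇒  r_B = 5 − 4 = 1

rB=1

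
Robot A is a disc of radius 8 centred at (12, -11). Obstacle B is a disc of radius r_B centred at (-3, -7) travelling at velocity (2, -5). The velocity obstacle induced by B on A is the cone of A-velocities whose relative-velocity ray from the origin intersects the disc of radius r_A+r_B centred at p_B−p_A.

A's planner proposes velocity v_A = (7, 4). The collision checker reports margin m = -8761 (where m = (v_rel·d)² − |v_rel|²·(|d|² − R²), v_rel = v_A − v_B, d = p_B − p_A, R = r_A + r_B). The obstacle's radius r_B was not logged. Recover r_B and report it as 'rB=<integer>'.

m = -8761
d = (-15, 4);  v_rel = (5, 9),  |v_rel|² = 106
v_rel×d = (5)·(4) − (9)·(-15) = 155
since m = R²·106 − 155²:  R² = (24025 + -8761) / 106 = 144
R = √144 = 12  ⇒  r_B = 12 − 8 = 4

rB=4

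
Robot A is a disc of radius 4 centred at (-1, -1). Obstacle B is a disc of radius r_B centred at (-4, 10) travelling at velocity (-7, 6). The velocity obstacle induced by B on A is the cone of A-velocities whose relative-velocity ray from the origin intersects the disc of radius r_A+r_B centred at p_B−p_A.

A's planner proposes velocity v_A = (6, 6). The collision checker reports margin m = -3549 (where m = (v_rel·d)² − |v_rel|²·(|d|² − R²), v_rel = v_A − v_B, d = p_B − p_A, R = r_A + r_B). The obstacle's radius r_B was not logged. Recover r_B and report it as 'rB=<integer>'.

m = -3549
d = (-3, 11);  v_rel = (13, 0),  |v_rel|² = 169
v_rel×d = (13)·(11) − (0)·(-3) = 143
since m = R²·169 − 143²:  R² = (20449 + -3549) / 169 = 100
R = √100 = 10  ⇒  r_B = 10 − 4 = 6

rB=6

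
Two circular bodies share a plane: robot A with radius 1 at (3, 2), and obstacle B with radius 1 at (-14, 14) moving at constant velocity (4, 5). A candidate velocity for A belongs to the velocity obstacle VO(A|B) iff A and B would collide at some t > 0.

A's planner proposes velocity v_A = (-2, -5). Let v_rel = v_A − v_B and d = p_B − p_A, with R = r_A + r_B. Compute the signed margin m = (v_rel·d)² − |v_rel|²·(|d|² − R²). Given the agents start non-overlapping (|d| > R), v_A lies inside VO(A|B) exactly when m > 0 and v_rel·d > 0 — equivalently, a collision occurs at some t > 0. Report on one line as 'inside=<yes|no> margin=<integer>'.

d = (-17, 12),  |d|² = 433;  R = 1+1 = 2,  c = 433−2² = 429
v_rel = (-6, -10),  |v_rel|² = 136;  v_rel·d = (-6)·(-17) + (-10)·(12) = -18
136·t² + 36·t + 429 = 0  ⇒  m = (-18)² − 136·429 = -58020
m = -58020 < 0,  v_rel·d = -18 < 0  ⇒  outside

inside=no margin=-58020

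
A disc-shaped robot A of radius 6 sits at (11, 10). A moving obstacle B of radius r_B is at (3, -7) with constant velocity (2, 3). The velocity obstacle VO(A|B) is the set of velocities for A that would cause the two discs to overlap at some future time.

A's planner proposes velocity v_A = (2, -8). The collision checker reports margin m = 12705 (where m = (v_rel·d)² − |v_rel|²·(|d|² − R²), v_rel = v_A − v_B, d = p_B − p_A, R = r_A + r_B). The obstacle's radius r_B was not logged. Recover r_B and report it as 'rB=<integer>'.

m = 12705
d = (-8, -17);  v_rel = (0, -11),  |v_rel|² = 121
v_rel×d = (0)·(-17) − (-11)·(-8) = -88
since m = R²·121 − (-88)²:  R² = (7744 + 12705) / 121 = 169
R = √169 = 13  ⇒  r_B = 13 − 6 = 7

rB=7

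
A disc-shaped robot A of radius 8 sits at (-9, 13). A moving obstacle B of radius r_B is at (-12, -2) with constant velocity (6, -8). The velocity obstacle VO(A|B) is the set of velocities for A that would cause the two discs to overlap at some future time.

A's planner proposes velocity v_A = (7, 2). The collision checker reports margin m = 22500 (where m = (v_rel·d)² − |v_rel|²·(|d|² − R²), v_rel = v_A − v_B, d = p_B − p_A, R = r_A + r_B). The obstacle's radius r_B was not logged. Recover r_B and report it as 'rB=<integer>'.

m = 22500
d = (-3, -15);  v_rel = (1, 10),  |v_rel|² = 101
v_rel×d = (1)·(-15) − (10)·(-3) = 15
since m = R²·101 − 15²:  R² = (225 + 22500) / 101 = 225
R = √225 = 15  ⇒  r_B = 15 − 8 = 7

rB=7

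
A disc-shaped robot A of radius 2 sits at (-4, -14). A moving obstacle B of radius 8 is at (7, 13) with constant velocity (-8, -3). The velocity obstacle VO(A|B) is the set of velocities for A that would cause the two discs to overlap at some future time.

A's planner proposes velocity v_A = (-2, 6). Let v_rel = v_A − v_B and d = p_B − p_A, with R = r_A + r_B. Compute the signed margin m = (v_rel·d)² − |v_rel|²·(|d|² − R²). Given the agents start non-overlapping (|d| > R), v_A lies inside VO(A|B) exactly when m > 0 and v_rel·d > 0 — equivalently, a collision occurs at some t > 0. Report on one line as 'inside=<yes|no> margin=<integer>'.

d = (11, 27),  |d|² = 850;  R = 2+8 = 10,  c = 850−10² = 750
v_rel = (6, 9),  |v_rel|² = 117;  v_rel·d = (6)·(11) + (9)·(27) = 309
117·t² − 618·t + 750 = 0  ⇒  m = 309² − 117·750 = 7731
m = 7731 > 0,  v_rel·d = 309 > 0  ⇒  inside

inside=yes margin=7731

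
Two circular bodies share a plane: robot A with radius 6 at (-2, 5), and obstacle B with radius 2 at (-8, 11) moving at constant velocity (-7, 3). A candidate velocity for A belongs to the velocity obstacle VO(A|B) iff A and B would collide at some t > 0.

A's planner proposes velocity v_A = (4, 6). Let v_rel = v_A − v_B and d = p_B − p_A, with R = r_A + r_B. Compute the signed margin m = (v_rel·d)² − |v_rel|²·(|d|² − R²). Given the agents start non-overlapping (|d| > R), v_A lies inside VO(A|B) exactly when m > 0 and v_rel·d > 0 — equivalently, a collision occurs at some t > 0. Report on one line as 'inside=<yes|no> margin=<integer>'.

d = (-6, 6),  |d|² = 72;  R = 6+2 = 8,  c = 72−8² = 8
v_rel = (11, 3),  |v_rel|² = 130;  v_rel·d = (11)·(-6) + (3)·(6) = -48
130·t² + 96·t + 8 = 0  ⇒  m = (-48)² − 130·8 = 1264
m = 1264 > 0,  v_rel·d = -48 < 0  ⇒  outside

inside=no margin=1264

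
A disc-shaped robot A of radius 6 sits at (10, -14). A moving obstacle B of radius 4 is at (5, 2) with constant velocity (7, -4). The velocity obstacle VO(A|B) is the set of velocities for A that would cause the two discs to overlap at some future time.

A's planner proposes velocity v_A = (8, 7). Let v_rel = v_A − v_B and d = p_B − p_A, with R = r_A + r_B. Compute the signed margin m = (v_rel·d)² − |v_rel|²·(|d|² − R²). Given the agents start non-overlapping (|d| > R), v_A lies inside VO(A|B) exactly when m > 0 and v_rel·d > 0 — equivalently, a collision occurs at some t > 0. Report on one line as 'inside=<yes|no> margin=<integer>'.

d = (-5, 16),  |d|² = 281;  R = 6+4 = 10,  c = 281−10² = 181
v_rel = (1, 11),  |v_rel|² = 122;  v_rel·d = (1)·(-5) + (11)·(16) = 171
122·t² − 342·t + 181 = 0  ⇒  m = 171² − 122·181 = 7159
m = 7159 > 0,  v_rel·d = 171 > 0  ⇒  inside

inside=yes margin=7159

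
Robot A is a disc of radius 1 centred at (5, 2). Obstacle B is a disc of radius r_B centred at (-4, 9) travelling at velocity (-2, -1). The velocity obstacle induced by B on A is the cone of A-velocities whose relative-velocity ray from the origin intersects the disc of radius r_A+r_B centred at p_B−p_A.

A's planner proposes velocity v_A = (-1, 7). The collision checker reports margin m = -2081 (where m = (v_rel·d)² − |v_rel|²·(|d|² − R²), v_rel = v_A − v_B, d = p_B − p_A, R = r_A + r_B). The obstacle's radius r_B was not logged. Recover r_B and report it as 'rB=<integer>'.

m = -2081
d = (-9, 7);  v_rel = (1, 8),  |v_rel|² = 65
v_rel×d = (1)·(7) − (8)·(-9) = 79
since m = R²·65 − 79²:  R² = (6241 + -2081) / 65 = 64
R = √64 = 8  ⇒  r_B = 8 − 1 = 7

rB=7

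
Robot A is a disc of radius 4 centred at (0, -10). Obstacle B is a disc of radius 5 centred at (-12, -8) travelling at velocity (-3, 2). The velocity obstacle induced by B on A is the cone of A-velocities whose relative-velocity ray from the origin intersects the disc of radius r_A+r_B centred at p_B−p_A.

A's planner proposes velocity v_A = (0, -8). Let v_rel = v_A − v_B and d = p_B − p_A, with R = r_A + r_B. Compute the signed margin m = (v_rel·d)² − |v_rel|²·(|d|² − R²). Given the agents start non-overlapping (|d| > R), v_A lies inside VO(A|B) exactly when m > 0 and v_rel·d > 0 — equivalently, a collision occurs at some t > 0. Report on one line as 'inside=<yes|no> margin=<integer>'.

d = (-12, 2),  |d|² = 148;  R = 4+5 = 9,  c = 148−9² = 67
v_rel = (3, -10),  |v_rel|² = 109;  v_rel·d = (3)·(-12) + (-10)·(2) = -56
109·t² + 112·t + 67 = 0  ⇒  m = (-56)² − 109·67 = -4167
m = -4167 < 0,  v_rel·d = -56 < 0  ⇒  outside

inside=no margin=-4167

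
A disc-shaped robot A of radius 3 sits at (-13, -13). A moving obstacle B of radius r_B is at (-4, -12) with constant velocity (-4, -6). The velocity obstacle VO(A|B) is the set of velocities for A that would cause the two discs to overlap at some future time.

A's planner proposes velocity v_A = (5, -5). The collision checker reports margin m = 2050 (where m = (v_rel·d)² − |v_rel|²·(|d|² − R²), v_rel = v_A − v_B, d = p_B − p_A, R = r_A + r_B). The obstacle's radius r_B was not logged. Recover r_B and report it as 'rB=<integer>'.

m = 2050
d = (9, 1);  v_rel = (9, 1),  |v_rel|² = 82
v_rel×d = (9)·(1) − (1)·(9) = 0
since m = R²·82 − 0²:  R² = (0 + 2050) / 82 = 25
R = √25 = 5  ⇒  r_B = 5 − 3 = 2

rB=2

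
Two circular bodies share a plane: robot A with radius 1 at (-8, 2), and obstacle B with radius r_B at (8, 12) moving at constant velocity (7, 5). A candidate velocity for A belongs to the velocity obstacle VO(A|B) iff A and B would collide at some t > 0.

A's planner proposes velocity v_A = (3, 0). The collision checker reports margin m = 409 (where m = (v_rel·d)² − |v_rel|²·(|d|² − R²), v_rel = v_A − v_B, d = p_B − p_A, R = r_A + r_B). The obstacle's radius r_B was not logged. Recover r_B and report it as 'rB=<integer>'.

m = 409
d = (16, 10);  v_rel = (-4, -5),  |v_rel|² = 41
v_rel×d = (-4)·(10) − (-5)·(16) = 40
since m = R²·41 − 40²:  R² = (1600 + 409) / 41 = 49
R = √49 = 7  ⇒  r_B = 7 − 1 = 6

rB=6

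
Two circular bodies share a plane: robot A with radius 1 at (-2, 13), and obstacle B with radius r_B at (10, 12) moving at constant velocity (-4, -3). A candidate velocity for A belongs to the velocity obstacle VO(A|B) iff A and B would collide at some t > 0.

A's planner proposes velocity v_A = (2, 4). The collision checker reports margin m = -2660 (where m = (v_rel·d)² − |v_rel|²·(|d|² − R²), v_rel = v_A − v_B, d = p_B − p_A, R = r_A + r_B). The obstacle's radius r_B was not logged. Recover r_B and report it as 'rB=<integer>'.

m = -2660
d = (12, -1);  v_rel = (6, 7),  |v_rel|² = 85
v_rel×d = (6)·(-1) − (7)·(12) = -90
since m = R²·85 − (-90)²:  R² = (8100 + -2660) / 85 = 64
R = √64 = 8  ⇒  r_B = 8 − 1 = 7

rB=7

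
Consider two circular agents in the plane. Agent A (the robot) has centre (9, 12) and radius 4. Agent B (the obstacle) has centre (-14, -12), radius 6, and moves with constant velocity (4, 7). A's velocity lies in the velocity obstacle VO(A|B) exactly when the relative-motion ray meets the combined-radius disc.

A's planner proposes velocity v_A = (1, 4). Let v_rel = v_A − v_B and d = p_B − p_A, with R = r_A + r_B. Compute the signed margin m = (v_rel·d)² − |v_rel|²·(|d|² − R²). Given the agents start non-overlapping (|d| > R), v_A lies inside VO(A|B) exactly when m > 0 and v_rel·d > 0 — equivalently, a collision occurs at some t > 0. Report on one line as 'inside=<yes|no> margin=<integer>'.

d = (-23, -24),  |d|² = 1105;  R = 4+6 = 10,  c = 1105−10² = 1005
v_rel = (-3, -3),  |v_rel|² = 18;  v_rel·d = (-3)·(-23) + (-3)·(-24) = 141
18·t² − 282·t + 1005 = 0  ⇒  m = 141² − 18·1005 = 1791
m = 1791 > 0,  v_rel·d = 141 > 0  ⇒  inside

inside=yes margin=1791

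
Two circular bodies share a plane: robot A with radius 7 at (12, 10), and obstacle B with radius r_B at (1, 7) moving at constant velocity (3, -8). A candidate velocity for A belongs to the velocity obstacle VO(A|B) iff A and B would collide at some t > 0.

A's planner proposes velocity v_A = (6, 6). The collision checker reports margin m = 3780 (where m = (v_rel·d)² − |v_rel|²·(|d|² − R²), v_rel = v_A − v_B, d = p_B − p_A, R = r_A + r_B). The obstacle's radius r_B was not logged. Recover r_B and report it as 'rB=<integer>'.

m = 3780
d = (-11, -3);  v_rel = (3, 14),  |v_rel|² = 205
v_rel×d = (3)·(-3) − (14)·(-11) = 145
since m = R²·205 − 145²:  R² = (21025 + 3780) / 205 = 121
R = √121 = 11  ⇒  r_B = 11 − 7 = 4

rB=4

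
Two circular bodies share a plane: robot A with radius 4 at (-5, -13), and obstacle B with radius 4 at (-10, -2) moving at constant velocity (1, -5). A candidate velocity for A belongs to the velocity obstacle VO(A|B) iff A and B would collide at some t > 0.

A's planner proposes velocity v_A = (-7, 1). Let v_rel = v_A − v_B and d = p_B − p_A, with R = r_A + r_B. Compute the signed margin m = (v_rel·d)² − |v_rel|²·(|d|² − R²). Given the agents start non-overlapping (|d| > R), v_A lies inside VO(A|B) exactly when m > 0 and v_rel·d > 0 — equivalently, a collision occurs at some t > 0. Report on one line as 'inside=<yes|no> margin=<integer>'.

d = (-5, 11),  |d|² = 146;  R = 4+4 = 8,  c = 146−8² = 82
v_rel = (-8, 6),  |v_rel|² = 100;  v_rel·d = (-8)·(-5) + (6)·(11) = 106
100·t² − 212·t + 82 = 0  ⇒  m = 106² − 100·82 = 3036
m = 3036 > 0,  v_rel·d = 106 > 0  ⇒  inside

inside=yes margin=3036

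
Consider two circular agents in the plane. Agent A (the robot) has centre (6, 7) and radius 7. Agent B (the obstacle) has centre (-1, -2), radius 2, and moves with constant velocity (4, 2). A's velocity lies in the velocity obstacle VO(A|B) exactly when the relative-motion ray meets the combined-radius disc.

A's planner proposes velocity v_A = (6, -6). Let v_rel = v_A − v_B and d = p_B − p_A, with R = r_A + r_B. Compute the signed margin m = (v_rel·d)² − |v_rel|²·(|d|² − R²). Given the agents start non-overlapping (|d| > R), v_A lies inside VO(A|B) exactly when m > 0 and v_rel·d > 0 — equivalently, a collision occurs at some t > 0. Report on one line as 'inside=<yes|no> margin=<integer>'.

d = (-7, -9),  |d|² = 130;  R = 7+2 = 9,  c = 130−9² = 49
v_rel = (2, -8),  |v_rel|² = 68;  v_rel·d = (2)·(-7) + (-8)·(-9) = 58
68·t² − 116·t + 49 = 0  ⇒  m = 58² − 68·49 = 32
m = 32 > 0,  v_rel·d = 58 > 0  ⇒  inside

inside=yes margin=32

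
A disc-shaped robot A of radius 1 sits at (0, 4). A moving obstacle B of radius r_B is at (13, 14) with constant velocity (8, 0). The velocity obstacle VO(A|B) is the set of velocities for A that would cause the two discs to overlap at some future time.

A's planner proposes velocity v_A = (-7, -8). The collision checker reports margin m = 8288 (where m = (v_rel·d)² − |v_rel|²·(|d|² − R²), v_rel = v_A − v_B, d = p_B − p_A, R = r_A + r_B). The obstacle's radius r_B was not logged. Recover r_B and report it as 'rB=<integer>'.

m = 8288
d = (13, 10);  v_rel = (-15, -8),  |v_rel|² = 289
v_rel×d = (-15)·(10) − (-8)·(13) = -46
since m = R²·289 − (-46)²:  R² = (2116 + 8288) / 289 = 36
R = √36 = 6  ⇒  r_B = 6 − 1 = 5

rB=5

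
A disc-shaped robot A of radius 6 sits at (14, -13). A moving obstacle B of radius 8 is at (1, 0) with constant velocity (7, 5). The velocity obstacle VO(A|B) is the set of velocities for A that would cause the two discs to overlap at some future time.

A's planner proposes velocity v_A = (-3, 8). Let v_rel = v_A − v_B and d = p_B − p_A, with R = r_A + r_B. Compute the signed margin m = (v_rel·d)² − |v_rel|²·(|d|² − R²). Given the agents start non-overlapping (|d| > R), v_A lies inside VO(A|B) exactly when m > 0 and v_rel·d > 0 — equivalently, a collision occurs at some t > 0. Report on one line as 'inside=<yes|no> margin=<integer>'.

d = (-13, 13),  |d|² = 338;  R = 6+8 = 14,  c = 338−14² = 142
v_rel = (-10, 3),  |v_rel|² = 109;  v_rel·d = (-10)·(-13) + (3)·(13) = 169
109·t² − 338·t + 142 = 0  ⇒  m = 169² − 109·142 = 13083
m = 13083 > 0,  v_rel·d = 169 > 0  ⇒  inside

inside=yes margin=13083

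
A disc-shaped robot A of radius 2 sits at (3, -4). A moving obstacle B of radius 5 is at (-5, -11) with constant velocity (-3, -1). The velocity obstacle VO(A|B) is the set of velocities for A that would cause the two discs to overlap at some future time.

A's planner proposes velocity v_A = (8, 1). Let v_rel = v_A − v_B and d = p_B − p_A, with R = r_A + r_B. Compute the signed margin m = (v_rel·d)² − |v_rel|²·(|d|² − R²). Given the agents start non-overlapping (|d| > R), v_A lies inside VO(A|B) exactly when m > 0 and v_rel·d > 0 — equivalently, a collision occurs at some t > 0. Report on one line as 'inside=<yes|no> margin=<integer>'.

d = (-8, -7),  |d|² = 113;  R = 2+5 = 7,  c = 113−7² = 64
v_rel = (11, 2),  |v_rel|² = 125;  v_rel·d = (11)·(-8) + (2)·(-7) = -102
125·t² + 204·t + 64 = 0  ⇒  m = (-102)² − 125·64 = 2404
m = 2404 > 0,  v_rel·d = -102 < 0  ⇒  outside

inside=no margin=2404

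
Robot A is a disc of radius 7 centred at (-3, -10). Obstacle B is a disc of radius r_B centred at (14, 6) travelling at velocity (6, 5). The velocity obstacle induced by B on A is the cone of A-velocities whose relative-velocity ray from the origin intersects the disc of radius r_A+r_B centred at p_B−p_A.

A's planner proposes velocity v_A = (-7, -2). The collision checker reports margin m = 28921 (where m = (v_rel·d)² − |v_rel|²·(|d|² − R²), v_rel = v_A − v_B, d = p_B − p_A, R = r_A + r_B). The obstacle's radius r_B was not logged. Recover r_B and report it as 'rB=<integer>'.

m = 28921
d = (17, 16);  v_rel = (-13, -7),  |v_rel|² = 218
v_rel×d = (-13)·(16) − (-7)·(17) = -89
since m = R²·218 − (-89)²:  R² = (7921 + 28921) / 218 = 169
R = √169 = 13  ⇒  r_B = 13 − 7 = 6

rB=6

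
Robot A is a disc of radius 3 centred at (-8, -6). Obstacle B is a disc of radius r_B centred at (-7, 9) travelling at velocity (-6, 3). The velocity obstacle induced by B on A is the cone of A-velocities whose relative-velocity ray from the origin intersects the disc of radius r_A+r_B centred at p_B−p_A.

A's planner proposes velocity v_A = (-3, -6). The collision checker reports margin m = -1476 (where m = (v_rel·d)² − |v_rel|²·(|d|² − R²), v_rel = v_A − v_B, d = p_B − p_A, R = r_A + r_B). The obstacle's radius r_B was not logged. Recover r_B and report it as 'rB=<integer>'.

m = -1476
d = (1, 15);  v_rel = (3, -9),  |v_rel|² = 90
v_rel×d = (3)·(15) − (-9)·(1) = 54
since m = R²·90 − 54²:  R² = (2916 + -1476) / 90 = 16
R = √16 = 4  ⇒  r_B = 4 − 3 = 1

rB=1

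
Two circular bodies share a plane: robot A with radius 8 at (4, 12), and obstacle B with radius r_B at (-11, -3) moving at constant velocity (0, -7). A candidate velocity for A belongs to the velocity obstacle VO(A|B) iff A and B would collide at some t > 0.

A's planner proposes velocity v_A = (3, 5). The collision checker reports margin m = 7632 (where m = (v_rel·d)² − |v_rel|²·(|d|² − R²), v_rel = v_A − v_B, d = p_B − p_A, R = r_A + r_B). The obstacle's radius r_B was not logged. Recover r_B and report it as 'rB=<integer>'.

m = 7632
d = (-15, -15);  v_rel = (3, 12),  |v_rel|² = 153
v_rel×d = (3)·(-15) − (12)·(-15) = 135
since m = R²·153 − 135²:  R² = (18225 + 7632) / 153 = 169
R = √169 = 13  ⇒  r_B = 13 − 8 = 5

rB=5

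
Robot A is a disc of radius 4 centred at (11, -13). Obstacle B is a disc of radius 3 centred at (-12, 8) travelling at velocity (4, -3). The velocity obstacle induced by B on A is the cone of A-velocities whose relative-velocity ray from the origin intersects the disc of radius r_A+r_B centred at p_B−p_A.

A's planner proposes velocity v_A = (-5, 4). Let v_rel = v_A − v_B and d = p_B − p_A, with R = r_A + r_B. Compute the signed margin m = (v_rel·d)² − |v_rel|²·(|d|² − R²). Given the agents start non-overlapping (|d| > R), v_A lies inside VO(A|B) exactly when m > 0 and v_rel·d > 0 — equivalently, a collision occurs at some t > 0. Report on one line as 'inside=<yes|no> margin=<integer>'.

d = (-23, 21),  |d|² = 970;  R = 4+3 = 7,  c = 970−7² = 921
v_rel = (-9, 7),  |v_rel|² = 130;  v_rel·d = (-9)·(-23) + (7)·(21) = 354
130·t² − 708·t + 921 = 0  ⇒  m = 354² − 130·921 = 5586
m = 5586 > 0,  v_rel·d = 354 > 0  ⇒  inside

inside=yes margin=5586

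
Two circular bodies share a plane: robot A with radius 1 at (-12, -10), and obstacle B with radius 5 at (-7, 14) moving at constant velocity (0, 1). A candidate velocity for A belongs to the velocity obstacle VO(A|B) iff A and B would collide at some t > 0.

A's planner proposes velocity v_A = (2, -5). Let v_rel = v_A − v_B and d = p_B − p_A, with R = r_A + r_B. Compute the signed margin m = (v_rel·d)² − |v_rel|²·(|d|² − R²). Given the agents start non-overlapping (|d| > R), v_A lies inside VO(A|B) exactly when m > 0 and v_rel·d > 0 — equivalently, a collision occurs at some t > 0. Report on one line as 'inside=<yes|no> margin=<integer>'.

d = (5, 24),  |d|² = 601;  R = 1+5 = 6,  c = 601−6² = 565
v_rel = (2, -6),  |v_rel|² = 40;  v_rel·d = (2)·(5) + (-6)·(24) = -134
40·t² + 268·t + 565 = 0  ⇒  m = (-134)² − 40·565 = -4644
m = -4644 < 0,  v_rel·d = -134 < 0  ⇒  outside

inside=no margin=-4644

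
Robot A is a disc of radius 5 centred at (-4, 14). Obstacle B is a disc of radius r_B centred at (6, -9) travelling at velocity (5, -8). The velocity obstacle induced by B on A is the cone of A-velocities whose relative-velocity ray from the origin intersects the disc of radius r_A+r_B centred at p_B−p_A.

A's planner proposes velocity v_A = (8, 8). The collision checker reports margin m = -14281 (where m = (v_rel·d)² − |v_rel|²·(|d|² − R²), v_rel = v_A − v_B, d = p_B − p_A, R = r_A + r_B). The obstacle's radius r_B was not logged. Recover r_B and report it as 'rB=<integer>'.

m = -14281
d = (10, -23);  v_rel = (3, 16),  |v_rel|² = 265
v_rel×d = (3)·(-23) − (16)·(10) = -229
since m = R²·265 − (-229)²:  R² = (52441 + -14281) / 265 = 144
R = √144 = 12  ⇒  r_B = 12 − 5 = 7

rB=7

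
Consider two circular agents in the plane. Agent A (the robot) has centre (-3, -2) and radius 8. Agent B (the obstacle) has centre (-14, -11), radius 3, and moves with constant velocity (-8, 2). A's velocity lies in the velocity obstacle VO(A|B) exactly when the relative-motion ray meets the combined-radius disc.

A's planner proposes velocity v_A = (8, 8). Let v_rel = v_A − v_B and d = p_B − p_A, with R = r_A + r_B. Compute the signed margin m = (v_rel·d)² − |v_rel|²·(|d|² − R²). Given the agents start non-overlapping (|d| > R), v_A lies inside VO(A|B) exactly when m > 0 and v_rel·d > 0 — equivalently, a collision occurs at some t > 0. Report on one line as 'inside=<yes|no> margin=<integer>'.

d = (-11, -9),  |d|² = 202;  R = 8+3 = 11,  c = 202−11² = 81
v_rel = (16, 6),  |v_rel|² = 292;  v_rel·d = (16)·(-11) + (6)·(-9) = -230
292·t² + 460·t + 81 = 0  ⇒  m = (-230)² − 292·81 = 29248
m = 29248 > 0,  v_rel·d = -230 < 0  ⇒  outside

inside=no margin=29248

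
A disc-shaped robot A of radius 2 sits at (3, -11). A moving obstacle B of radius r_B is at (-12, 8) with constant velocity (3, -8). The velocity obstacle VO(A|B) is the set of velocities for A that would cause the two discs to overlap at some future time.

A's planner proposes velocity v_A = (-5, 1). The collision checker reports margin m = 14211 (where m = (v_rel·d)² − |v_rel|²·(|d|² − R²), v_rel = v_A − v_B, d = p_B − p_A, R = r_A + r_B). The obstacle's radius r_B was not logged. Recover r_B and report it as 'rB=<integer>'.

m = 14211
d = (-15, 19);  v_rel = (-8, 9),  |v_rel|² = 145
v_rel×d = (-8)·(19) − (9)·(-15) = -17
since m = R²·145 − (-17)²:  R² = (289 + 14211) / 145 = 100
R = √100 = 10  ⇒  r_B = 10 − 2 = 8

rB=8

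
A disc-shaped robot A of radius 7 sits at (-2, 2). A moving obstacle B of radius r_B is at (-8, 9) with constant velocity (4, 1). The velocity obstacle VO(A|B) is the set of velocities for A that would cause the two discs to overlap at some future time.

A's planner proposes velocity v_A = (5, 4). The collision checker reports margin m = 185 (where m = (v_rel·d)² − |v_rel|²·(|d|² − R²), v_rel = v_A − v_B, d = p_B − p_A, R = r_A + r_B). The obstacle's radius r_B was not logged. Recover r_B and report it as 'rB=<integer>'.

m = 185
d = (-6, 7);  v_rel = (1, 3),  |v_rel|² = 10
v_rel×d = (1)·(7) − (3)·(-6) = 25
since m = R²·10 − 25²:  R² = (625 + 185) / 10 = 81
R = √81 = 9  ⇒  r_B = 9 − 7 = 2

rB=2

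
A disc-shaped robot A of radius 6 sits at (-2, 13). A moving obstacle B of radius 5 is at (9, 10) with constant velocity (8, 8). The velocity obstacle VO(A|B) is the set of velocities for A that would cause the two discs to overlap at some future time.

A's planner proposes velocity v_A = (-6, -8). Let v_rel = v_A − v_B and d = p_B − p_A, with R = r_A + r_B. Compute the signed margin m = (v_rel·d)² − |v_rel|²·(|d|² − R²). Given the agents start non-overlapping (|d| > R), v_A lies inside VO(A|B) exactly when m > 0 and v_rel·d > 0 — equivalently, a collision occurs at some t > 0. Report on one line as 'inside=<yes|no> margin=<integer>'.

d = (11, -3),  |d|² = 130;  R = 6+5 = 11,  c = 130−11² = 9
v_rel = (-14, -16),  |v_rel|² = 452;  v_rel·d = (-14)·(11) + (-16)·(-3) = -106
452·t² + 212·t + 9 = 0  ⇒  m = (-106)² − 452·9 = 7168
m = 7168 > 0,  v_rel·d = -106 < 0  ⇒  outside

inside=no margin=7168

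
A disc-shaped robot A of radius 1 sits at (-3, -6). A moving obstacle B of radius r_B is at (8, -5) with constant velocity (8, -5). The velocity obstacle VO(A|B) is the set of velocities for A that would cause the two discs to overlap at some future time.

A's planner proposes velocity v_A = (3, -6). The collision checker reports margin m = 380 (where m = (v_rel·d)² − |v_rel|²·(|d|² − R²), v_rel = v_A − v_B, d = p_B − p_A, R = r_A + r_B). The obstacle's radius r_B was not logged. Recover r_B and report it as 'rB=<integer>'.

m = 380
d = (11, 1);  v_rel = (-5, -1),  |v_rel|² = 26
v_rel×d = (-5)·(1) − (-1)·(11) = 6
since m = R²·26 − 6²:  R² = (36 + 380) / 26 = 16
R = √16 = 4  ⇒  r_B = 4 − 1 = 3

rB=3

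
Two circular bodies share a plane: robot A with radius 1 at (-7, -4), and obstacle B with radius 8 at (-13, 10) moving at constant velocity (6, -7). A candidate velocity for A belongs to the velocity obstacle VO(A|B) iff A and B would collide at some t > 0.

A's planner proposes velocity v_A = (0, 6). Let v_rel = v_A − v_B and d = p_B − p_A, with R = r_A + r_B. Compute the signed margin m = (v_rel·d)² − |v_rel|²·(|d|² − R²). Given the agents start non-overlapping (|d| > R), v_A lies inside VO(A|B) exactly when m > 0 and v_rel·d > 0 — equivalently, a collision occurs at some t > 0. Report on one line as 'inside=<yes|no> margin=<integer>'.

d = (-6, 14),  |d|² = 232;  R = 1+8 = 9,  c = 232−9² = 151
v_rel = (-6, 13),  |v_rel|² = 205;  v_rel·d = (-6)·(-6) + (13)·(14) = 218
205·t² − 436·t + 151 = 0  ⇒  m = 218² − 205·151 = 16569
m = 16569 > 0,  v_rel·d = 218 > 0  ⇒  inside

inside=yes margin=16569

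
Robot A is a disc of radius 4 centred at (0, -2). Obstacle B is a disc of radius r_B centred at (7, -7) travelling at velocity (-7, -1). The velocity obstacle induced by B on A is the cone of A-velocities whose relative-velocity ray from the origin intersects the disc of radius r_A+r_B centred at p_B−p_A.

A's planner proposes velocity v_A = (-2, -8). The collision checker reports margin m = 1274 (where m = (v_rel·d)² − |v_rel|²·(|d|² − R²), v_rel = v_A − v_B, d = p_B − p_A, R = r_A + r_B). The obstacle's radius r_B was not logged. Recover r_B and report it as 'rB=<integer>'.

m = 1274
d = (7, -5);  v_rel = (5, -7),  |v_rel|² = 74
v_rel×d = (5)·(-5) − (-7)·(7) = 24
since m = R²·74 − 24²:  R² = (576 + 1274) / 74 = 25
R = √25 = 5  ⇒  r_B = 5 − 4 = 1

rB=1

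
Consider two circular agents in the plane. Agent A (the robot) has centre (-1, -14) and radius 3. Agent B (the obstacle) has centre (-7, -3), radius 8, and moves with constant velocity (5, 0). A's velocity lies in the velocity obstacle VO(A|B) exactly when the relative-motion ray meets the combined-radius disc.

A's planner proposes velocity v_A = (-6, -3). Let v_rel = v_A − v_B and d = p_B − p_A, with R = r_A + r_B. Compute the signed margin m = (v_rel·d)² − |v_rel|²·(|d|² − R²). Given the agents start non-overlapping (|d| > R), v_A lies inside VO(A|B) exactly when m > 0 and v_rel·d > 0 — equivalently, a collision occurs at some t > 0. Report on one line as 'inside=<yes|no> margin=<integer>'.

d = (-6, 11),  |d|² = 157;  R = 3+8 = 11,  c = 157−11² = 36
v_rel = (-11, -3),  |v_rel|² = 130;  v_rel·d = (-11)·(-6) + (-3)·(11) = 33
130·t² − 66·t + 36 = 0  ⇒  m = 33² − 130·36 = -3591
m = -3591 < 0,  v_rel·d = 33 > 0  ⇒  outside

inside=no margin=-3591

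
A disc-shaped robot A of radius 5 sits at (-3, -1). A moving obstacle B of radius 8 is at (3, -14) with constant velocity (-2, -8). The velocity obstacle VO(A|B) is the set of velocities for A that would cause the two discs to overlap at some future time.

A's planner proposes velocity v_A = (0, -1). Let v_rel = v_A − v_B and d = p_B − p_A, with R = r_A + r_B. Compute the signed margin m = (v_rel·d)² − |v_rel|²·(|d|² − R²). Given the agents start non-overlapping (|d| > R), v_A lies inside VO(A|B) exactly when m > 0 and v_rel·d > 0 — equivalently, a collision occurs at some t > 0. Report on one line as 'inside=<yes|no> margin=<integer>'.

d = (6, -13),  |d|² = 205;  R = 5+8 = 13,  c = 205−13² = 36
v_rel = (2, 7),  |v_rel|² = 53;  v_rel·d = (2)·(6) + (7)·(-13) = -79
53·t² + 158·t + 36 = 0  ⇒  m = (-79)² − 53·36 = 4333
m = 4333 > 0,  v_rel·d = -79 < 0  ⇒  outside

inside=no margin=4333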